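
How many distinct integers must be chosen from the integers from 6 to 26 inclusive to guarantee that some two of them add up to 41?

16

Group the elements by complementary pair {x, 41−x}: {15,26}, {16,25}, {17,24}, …, giving 6 two-element pairs and 9 integers whose partner 41−x falls outside [6,26].
By the pigeonhole principle, treating each of those 15 groups as a pigeonhole, one can pick one integer per group — 15 integers — with no two summing to 41.
The 16th integer lands in an occupied pair, forcing a sum of 41.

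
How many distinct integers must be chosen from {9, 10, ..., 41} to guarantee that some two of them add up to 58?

Group the elements by complementary pair {x, 58−x}: {17,41}, {18,40}, {19,39}, …, giving 12 two-element pairs, the single value 29 (it cannot pair with itself since the integers are distinct), and 8 integers whose partner 58−x falls outside [9,41].
Pigeonhole: treating each of those 21 groups as a pigeonhole, one can pick one integer per group — 21 integers — with no two summing to 58.
The 22nd integer lands in an occupied pair, forcing a sum of 58.

22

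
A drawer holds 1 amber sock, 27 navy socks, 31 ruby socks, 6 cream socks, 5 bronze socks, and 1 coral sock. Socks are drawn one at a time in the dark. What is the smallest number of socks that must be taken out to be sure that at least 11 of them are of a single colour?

34

By the pigeonhole principle, put each drawn sock into a box by colour. The largest draw with every box below 11 takes min(count, 10) from each colour; colours with fewer than 10 contribute all they have.
Σ min(cᵢ, 10) = 1 + 10 + 10 + 6 + 5 + 1 = 33.
Draw number 33 + 1 = 34 must push one box to 11.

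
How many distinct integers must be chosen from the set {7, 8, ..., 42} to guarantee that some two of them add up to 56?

A set avoiding the sum 56 can contain at most one of each pair {x, 56−x}, plus the 8 elements whose complement lies outside the range or equal to its own complement.
The integers 7, …, 28 (22 of them) are such a set: any two sum to at least 7+8 = 15 and at most 27+28 = 55 < 56.
Any 23rd integer completes one of the 14 pairs, so 23 choices force a sum of 56.

23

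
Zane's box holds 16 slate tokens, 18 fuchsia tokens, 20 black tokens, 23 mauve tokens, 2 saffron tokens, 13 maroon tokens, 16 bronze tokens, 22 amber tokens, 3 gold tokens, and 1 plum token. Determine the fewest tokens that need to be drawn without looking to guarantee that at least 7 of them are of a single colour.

49

An adversary could hand out at most 6 tokens per colour (saffron, gold, plum run out sooner): 6 + 6 + 6 + 6 + 2 + 6 + 6 + 6 + 3 + 1 = 48 tokens and still no colour has 7.
One more token lands in a colour already at 6, so 49 draws are enough and 48 are not.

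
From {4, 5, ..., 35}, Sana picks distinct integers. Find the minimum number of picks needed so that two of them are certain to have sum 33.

20

Two chosen integers sum to 33 exactly when both halves of some pair {x, 33−x} with 4 ≤ x ≤ 33−x ≤ 29 are chosen — 13 such pairs.
The remaining 6 elements (those with no distinct partner in range) can never complete a 33-sum, so the worst case takes all of them and one from each pair: 6 + 13 = 19.
By the pigeonhole principle, the 20th integer has to be the second member of some pair, so 19 + 1 = 20.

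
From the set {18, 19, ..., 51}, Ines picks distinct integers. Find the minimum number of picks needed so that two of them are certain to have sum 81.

24

Group the elements by complementary pair {x, 81−x}: {30,51}, {31,50}, {32,49}, …, giving 11 two-element pairs and 12 integers whose partner 81−x falls outside [18,51].
By the pigeonhole principle, treating each of those 23 groups as a pigeonhole, one can pick one integer per group — 23 integers — with no two summing to 81.
The 24th integer lands in an occupied pair, forcing a sum of 81.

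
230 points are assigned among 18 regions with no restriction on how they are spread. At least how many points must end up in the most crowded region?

By the pigeonhole principle, the 18 regions are the holes and the 230 points are the pigeons.
If every region held at most 12 points, the total would be at most 18 × 12 = 216, which is less than 230.
So some region holds at least ⌈230/18⌉ = 13 points.

13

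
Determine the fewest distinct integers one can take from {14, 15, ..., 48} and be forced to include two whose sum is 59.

20

Two chosen integers sum to 59 exactly when both halves of some pair {x, 59−x} with 14 ≤ x ≤ 59−x ≤ 45 are chosen — 16 such pairs.
The remaining 3 elements (those with no distinct partner in range) can never complete a 59-sum, so the worst case takes all of them and one from each pair: 3 + 16 = 19.
The 20th integer has to be the second member of some pair, so 19 + 1 = 20.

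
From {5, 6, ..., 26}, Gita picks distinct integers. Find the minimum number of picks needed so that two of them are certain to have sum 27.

14

Group the elements by complementary pair {x, 27−x}: {5,22}, {6,21}, {7,20}, …, giving 9 two-element pairs and 4 integers whose partner 27−x falls outside [5,26].
Pigeonhole: treating each of those 13 groups as a pigeonhole, one can pick one integer per group — 13 integers — with no two summing to 27.
The 14th integer lands in an occupied pair, forcing a sum of 27.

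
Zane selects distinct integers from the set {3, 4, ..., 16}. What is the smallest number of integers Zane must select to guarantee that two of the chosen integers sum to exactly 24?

11

Group the elements by complementary pair {x, 24−x}: {8,16}, {9,15}, {10,14}, …, giving 4 two-element pairs, the single value 12 (it cannot pair with itself since the integers are distinct), and 5 integers whose partner 24−x falls outside [3,16].
By pigeonhole, treating each of those 10 groups as a pigeonhole, one can pick one integer per group — 10 integers — with no two summing to 24.
The 11th integer lands in an occupied pair, forcing a sum of 24.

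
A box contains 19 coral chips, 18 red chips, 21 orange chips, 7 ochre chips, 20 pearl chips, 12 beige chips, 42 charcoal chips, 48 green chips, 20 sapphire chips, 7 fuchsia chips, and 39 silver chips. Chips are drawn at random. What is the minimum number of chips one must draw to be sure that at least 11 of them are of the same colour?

105

Pigeonhole: the 11 colours are the holes; the chips drawn are the pigeons.
To avoid 11 of any one colour, the worst case takes at most 10 of each colour, or every chip of a colour that has fewer than 10.
That gives 10 + 10 + 10 + 7 + 10 + 10 + 10 + 10 + 10 + 7 + 10 = 104 chips with no colour reaching 11.
The next chip forces some colour to 11, so 104 + 1 = 105.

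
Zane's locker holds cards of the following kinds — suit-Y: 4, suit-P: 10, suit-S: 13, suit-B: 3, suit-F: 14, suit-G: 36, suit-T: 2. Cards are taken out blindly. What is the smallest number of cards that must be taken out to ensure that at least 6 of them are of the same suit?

30

Pigeonhole: put each drawn card into a box by suit. The largest draw with every box below 6 takes min(count, 5) from each suit; suits with fewer than 5 contribute all they have.
Σ min(cᵢ, 5) = 4 + 5 + 5 + 3 + 5 + 5 + 2 = 29.
Draw number 29 + 1 = 30 must push one box to 6.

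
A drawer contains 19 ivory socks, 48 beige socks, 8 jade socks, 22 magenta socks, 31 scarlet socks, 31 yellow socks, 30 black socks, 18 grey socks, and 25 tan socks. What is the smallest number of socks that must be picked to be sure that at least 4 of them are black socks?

206

In the worst case for collecting black socks, every non-black sock comes out first.
There are 19 + 48 + 8 + 22 + 31 + 31 + 18 + 25 = 202 non-black socks altogether.
After those, each further sock must be black, so 202 + 4 = 206 draws guarantee 4 black socks.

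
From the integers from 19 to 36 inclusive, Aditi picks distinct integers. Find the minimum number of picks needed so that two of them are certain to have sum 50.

Two chosen integers sum to 50 exactly when both halves of some pair {x, 50−x} with 19 ≤ x ≤ 50−x ≤ 31 are chosen — 6 such pairs.
The remaining 6 elements (those with no distinct partner in range) can never complete a 50-sum, so the worst case takes all of them and one from each pair: 6 + 6 = 12.
The 13th integer has to be the second member of some pair, so 12 + 1 = 13.

13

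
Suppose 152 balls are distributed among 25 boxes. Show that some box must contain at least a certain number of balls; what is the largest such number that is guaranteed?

The 25 boxes are the holes and the 152 balls are the pigeons.
If every box held at most 6 balls, the total would be at most 25 × 6 = 150, which is less than 152.
So some box holds at least ⌈152/25⌉ = 7 balls.

7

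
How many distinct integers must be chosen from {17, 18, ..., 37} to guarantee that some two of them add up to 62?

16

A set avoiding the sum 62 can contain at most one of each pair {x, 62−x}, plus the 9 elements whose complement lies outside the range or equal to its own complement.
The integers 17, …, 31 (15 of them) are such a set: any two sum to at least 17+18 = 35 and at most 30+31 = 61 < 62.
Pigeonhole: any 16th integer completes one of the 6 pairs, so 16 choices force a sum of 62.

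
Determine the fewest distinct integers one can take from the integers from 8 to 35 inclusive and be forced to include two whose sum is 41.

16

A set avoiding the sum 41 can contain at most one of each pair {x, 41−x}, plus the 2 elements whose complement lies outside the range.
The integers 21, …, 35 (15 of them) are such a set: any two sum to at least 21+22 = 43 > 41.
By the pigeonhole principle, any 16th integer completes one of the 13 pairs, so 16 choices force a sum of 41.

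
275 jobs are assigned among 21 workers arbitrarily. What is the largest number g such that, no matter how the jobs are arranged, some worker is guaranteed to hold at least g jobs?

14

The 21 workers are the holes and the 275 jobs are the pigeons.
If every worker held at most 13 jobs, the total would be at most 21 × 13 = 273, which is less than 275.
So some worker holds at least ⌈275/21⌉ = 14 jobs.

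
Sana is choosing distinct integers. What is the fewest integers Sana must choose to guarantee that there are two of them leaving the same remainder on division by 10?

11

By the pigeonhole principle, the 10 residue classes mod 10 are the pigeonholes.
With 10 integers one could put 1 in each residue class and have no class reach 2.
The 11th integer pushes some class to 2, so 10·1 + 1 = 11.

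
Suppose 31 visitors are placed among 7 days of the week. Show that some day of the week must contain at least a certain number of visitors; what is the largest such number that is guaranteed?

The 7 days of the week are the holes and the 31 visitors are the pigeons.
If every day of the week held at most 4 visitors, the total would be at most 7 × 4 = 28, which is less than 31.
So some day of the week holds at least ⌈31/7⌉ = 5 visitors.

5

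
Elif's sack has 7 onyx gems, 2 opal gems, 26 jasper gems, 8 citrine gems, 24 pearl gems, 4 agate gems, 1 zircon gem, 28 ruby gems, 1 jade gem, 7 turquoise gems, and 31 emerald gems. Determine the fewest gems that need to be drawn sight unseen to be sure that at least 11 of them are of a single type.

71

An adversary could hand out at most 10 gems per type (7 types run out sooner): 7 + 2 + 10 + 8 + 10 + 4 + 1 + 10 + 1 + 7 + 10 = 70 gems and still no type has 11.
By pigeonhole, one more gem lands in a type already at 10, so 71 draws are enough and 70 are not.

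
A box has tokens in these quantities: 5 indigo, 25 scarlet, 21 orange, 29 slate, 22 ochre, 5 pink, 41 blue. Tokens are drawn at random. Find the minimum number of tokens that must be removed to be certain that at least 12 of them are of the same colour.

By pigeonhole, put each drawn token into a box by colour. The largest draw with every box below 12 takes min(count, 11) from each colour; colours with fewer than 11 contribute all they have.
Σ min(cᵢ, 11) = 5 + 11 + 11 + 11 + 11 + 5 + 11 = 65.
Draw number 65 + 1 = 66 must push one box to 12.

66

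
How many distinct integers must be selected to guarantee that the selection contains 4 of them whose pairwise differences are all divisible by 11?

Integers whose pairwise differences are multiples of 11 are exactly those sharing a remainder mod 11. Pigeonhole: the 11 residue classes mod 11 are the pigeonholes.
With 33 integers one could put 3 in each residue class and have no class reach 4.
The 34th integer pushes some class to 4, so 11·3 + 1 = 34.

34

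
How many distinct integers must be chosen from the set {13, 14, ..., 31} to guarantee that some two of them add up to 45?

Two chosen integers sum to 45 exactly when both halves of some pair {x, 45−x} with 14 ≤ x ≤ 45−x ≤ 31 are chosen — 9 such pairs.
The remaining 1 element (those with no distinct partner in range) can never complete a 45-sum, so the worst case takes all of them and one from each pair: 1 + 9 = 10.
The 11th integer has to be the second member of some pair, so 10 + 1 = 11.

11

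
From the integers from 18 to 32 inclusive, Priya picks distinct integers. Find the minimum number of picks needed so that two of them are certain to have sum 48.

A set avoiding the sum 48 can contain at most one of each pair {x, 48−x}, plus the 3 elements whose complement lies outside the range or equal to its own complement.
The integers 24, …, 32 (9 of them) are such a set: any two sum to at least 24+25 = 49 > 48.
Any 10th integer completes one of the 6 pairs, so 10 choices force a sum of 48.

10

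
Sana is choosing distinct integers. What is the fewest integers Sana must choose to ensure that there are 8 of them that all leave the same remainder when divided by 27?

The 27 residue classes mod 27 are the pigeonholes.
With 189 integers one could put 7 in each residue class and have no class reach 8.
The 190th integer pushes some class to 8, so 27·7 + 1 = 190.

190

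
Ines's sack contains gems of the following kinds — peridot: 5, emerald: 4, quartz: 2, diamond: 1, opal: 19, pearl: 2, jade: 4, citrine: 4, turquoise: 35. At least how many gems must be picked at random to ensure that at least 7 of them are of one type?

An adversary could hand out at most 6 gems per type (7 types run out sooner): 5 + 4 + 2 + 1 + 6 + 2 + 4 + 4 + 6 = 34 gems and still no type has 7.
Pigeonhole: one more gem lands in a type already at 6, so 35 draws are enough and 34 are not.

35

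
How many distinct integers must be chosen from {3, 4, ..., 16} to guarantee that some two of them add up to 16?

A set avoiding the sum 16 can contain at most one of each pair {x, 16−x}, plus the 4 elements whose complement lies outside the range or equal to its own complement.
The integers 8, …, 16 (9 of them) are such a set: any two sum to at least 8+9 = 17 > 16.
Any 10th integer completes one of the 5 pairs, so 10 choices force a sum of 16.

10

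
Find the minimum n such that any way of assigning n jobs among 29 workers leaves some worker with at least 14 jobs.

378

With 377 jobs one could put exactly 13 in each of the 29 workers, and no worker would reach 14.
One more job must land in a worker that already has 13, giving it 14.
So 29 × 13 + 1 = 378 jobs are required.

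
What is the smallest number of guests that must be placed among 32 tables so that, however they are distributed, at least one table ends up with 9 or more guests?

257

With 256 guests one could put exactly 8 in each of the 32 tables, and no table would reach 9.
Pigeonhole: one more guest must land in a table that already has 8, giving it 9.
So 32 × 8 + 1 = 257 guests are required.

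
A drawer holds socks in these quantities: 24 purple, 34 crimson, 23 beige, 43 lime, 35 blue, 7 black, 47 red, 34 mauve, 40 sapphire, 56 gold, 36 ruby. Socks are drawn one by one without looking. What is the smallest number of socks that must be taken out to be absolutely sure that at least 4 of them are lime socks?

340

In the worst case for collecting lime socks, every non-lime sock comes out first.
There are 24 + 34 + 23 + 35 + 7 + 47 + 34 + 40 + 56 + 36 = 336 non-lime socks altogether.
After those, each further sock must be lime, so 336 + 4 = 340 draws guarantee 4 lime socks.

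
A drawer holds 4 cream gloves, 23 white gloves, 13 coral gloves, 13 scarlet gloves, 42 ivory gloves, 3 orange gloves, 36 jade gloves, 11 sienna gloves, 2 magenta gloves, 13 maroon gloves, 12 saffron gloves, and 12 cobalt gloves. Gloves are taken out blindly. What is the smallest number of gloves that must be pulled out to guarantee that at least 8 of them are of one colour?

73

By the pigeonhole principle, the 12 colours are the holes; the gloves drawn are the pigeons.
To avoid 8 of any one colour, the worst case takes at most 7 of each colour, or every glove of a colour that has fewer than 7.
That gives 4 + 7 + 7 + 7 + 7 + 3 + 7 + 7 + 2 + 7 + 7 + 7 = 72 gloves with no colour reaching 8.
The next glove forces some colour to 8, so 72 + 1 = 73.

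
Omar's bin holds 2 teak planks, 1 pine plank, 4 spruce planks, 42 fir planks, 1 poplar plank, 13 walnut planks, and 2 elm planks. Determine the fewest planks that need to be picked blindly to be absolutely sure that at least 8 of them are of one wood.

The 7 woods are the holes; the planks drawn are the pigeons.
To avoid 8 of any one wood, the worst case takes at most 7 of each wood, or every plank of a wood that has fewer than 7.
That gives 2 + 1 + 4 + 7 + 1 + 7 + 2 = 24 planks with no wood reaching 8.
The next plank forces some wood to 8, so 24 + 1 = 25.

25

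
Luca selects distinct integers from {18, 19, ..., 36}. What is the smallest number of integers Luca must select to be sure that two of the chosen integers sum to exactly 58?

Group the elements by complementary pair {x, 58−x}: {22,36}, {23,35}, {24,34}, …, giving 7 two-element pairs, the single value 29 (it cannot pair with itself since the integers are distinct), and 4 integers whose partner 58−x falls outside [18,36].
By the pigeonhole principle, treating each of those 12 groups as a pigeonhole, one can pick one integer per group — 12 integers — with no two summing to 58.
The 13th integer lands in an occupied pair, forcing a sum of 58.

13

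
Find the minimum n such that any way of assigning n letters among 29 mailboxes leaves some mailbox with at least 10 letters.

262

With 261 letters one could put exactly 9 in each of the 29 mailboxes, and no mailbox would reach 10.
Pigeonhole: one more letter must land in a mailbox that already has 9, giving it 10.
So 29 × 9 + 1 = 262 letters are required.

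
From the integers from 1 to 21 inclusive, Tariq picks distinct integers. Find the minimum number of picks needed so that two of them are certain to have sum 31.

16

Two chosen integers sum to 31 exactly when both halves of some pair {x, 31−x} with 10 ≤ x ≤ 31−x ≤ 21 are chosen — 6 such pairs.
The remaining 9 elements (those with no distinct partner in range) can never complete a 31-sum, so the worst case takes all of them and one from each pair: 9 + 6 = 15.
Pigeonhole: the 16th integer has to be the second member of some pair, so 15 + 1 = 16.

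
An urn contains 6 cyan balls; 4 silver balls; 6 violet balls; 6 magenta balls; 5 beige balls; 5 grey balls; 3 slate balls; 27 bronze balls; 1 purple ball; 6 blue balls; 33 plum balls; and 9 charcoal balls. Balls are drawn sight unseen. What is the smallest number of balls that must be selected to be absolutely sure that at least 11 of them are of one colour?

72

By the pigeonhole principle, the 12 colours are the holes; the balls drawn are the pigeons.
To avoid 11 of any one colour, the worst case takes at most 10 of each colour, or every ball of a colour that has fewer than 10.
That gives 6 + 4 + 6 + 6 + 5 + 5 + 3 + 10 + 1 + 6 + 10 + 9 = 71 balls with no colour reaching 11.
The next ball forces some colour to 11, so 71 + 1 = 72.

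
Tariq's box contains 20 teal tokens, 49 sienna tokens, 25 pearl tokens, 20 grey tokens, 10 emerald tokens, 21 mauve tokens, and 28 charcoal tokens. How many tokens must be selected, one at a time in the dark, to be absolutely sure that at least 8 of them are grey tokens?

161

In the worst case for collecting grey tokens, every non-grey token comes out first.
There are 20 + 49 + 25 + 10 + 21 + 28 = 153 non-grey tokens altogether.
After those, each further token must be grey, so 153 + 8 = 161 draws guarantee 8 grey tokens.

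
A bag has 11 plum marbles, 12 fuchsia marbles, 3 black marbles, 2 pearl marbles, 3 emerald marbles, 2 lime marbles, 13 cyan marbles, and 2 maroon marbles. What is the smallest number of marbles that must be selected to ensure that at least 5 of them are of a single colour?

25

An adversary could hand out at most 4 marbles per colour (5 colours run out sooner): 4 + 4 + 3 + 2 + 3 + 2 + 4 + 2 = 24 marbles and still no colour has 5.
By pigeonhole, one more marble lands in a colour already at 4, so 25 draws are enough and 24 are not.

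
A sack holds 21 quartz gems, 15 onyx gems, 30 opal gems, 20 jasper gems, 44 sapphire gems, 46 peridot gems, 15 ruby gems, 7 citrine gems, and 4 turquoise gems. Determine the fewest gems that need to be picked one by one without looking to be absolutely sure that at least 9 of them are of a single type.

68

Put each drawn gem into a box by type. The largest draw with every box below 9 takes min(count, 8) from each type; types with fewer than 8 contribute all they have.
Σ min(cᵢ, 8) = 8 + 8 + 8 + 8 + 8 + 8 + 8 + 7 + 4 = 67.
Draw number 67 + 1 = 68 must push one box to 9.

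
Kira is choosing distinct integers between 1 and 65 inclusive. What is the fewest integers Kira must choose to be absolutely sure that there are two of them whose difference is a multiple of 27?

28

Integers whose pairwise differences are multiples of 27 are exactly those sharing a remainder mod 27. Pigeonhole: the 27 residue classes mod 27 are the pigeonholes.
With 27 integers one could put 1 in each residue class and have no class reach 2.
The 28th integer pushes some class to 2, so 27·1 + 1 = 28.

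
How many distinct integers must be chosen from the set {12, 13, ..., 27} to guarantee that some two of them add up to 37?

10

A set avoiding the sum 37 can contain at most one of each pair {x, 37−x}, plus the 2 elements whose complement lies outside the range.
The integers 19, …, 27 (9 of them) are such a set: any two sum to at least 19+20 = 39 > 37.
Pigeonhole: any 10th integer completes one of the 7 pairs, so 10 choices force a sum of 37.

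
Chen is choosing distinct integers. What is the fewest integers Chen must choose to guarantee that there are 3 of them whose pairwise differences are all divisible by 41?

Integers whose pairwise differences are multiples of 41 are exactly those sharing a remainder mod 41. By pigeonhole, the 41 residue classes mod 41 are the pigeonholes.
With 82 integers one could put 2 in each residue class and have no class reach 3.
The 83rd integer pushes some class to 3, so 41·2 + 1 = 83.

83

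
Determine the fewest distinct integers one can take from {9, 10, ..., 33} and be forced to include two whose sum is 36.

17

Two chosen integers sum to 36 exactly when both halves of some pair {x, 36−x} with 9 ≤ x ≤ 36−x ≤ 27 are chosen — 9 such pairs.
The remaining 7 elements (those with no distinct partner in range) can never complete a 36-sum, so the worst case takes all of them and one from each pair: 7 + 9 = 16.
By pigeonhole, the 17th integer has to be the second member of some pair, so 16 + 1 = 17.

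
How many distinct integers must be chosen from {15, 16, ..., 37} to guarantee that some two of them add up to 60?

17

Two chosen integers sum to 60 exactly when both halves of some pair {x, 60−x} with 23 ≤ x ≤ 60−x ≤ 37 are chosen — 7 such pairs.
The remaining 9 elements (those with no distinct partner in range) can never complete a 60-sum, so the worst case takes all of them and one from each pair: 9 + 7 = 16.
The 17th integer has to be the second member of some pair, so 16 + 1 = 17.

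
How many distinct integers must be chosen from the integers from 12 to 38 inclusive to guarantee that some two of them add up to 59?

19

Two chosen integers sum to 59 exactly when both halves of some pair {x, 59−x} with 21 ≤ x ≤ 59−x ≤ 38 are chosen — 9 such pairs.
The remaining 9 elements (those with no distinct partner in range) can never complete a 59-sum, so the worst case takes all of them and one from each pair: 9 + 9 = 18.
The 19th integer has to be the second member of some pair, so 18 + 1 = 19.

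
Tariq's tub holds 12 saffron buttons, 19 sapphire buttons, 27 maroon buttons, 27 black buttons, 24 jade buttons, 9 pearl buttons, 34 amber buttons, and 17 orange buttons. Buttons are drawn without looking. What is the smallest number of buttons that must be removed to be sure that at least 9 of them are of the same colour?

Put each drawn button into a box by colour. The largest draw with every box below 9 takes min(count, 8) from each colour.
Σ min(cᵢ, 8) = 8 + 8 + 8 + 8 + 8 + 8 + 8 + 8 = 64.
Draw number 64 + 1 = 65 must push one box to 9.

65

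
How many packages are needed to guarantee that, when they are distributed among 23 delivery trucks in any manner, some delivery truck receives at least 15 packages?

323

With 322 packages one could put exactly 14 in each of the 23 delivery trucks, and no delivery truck would reach 15.
By the pigeonhole principle, one more package must land in a delivery truck that already has 14, giving it 15.
So 23 × 14 + 1 = 323 packages are required.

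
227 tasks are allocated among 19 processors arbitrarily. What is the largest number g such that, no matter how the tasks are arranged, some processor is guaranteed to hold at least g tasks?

The 19 processors are the holes and the 227 tasks are the pigeons.
If every processor held at most 11 tasks, the total would be at most 19 × 11 = 209, which is less than 227.
So some processor holds at least ⌈227/19⌉ = 12 tasks.

12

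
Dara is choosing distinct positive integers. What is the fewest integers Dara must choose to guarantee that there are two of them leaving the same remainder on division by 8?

9

By the pigeonhole principle, the 8 residue classes mod 8 are the pigeonholes.
With 8 integers one could put 1 in each residue class and have no class reach 2.
The 9th integer pushes some class to 2, so 8·1 + 1 = 9.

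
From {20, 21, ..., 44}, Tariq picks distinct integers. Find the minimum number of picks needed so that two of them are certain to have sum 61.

15

A set avoiding the sum 61 can contain at most one of each pair {x, 61−x}, plus the 3 elements whose complement lies outside the range.
The integers 31, …, 44 (14 of them) are such a set: any two sum to at least 31+32 = 63 > 61.
By the pigeonhole principle, any 15th integer completes one of the 11 pairs, so 15 choices force a sum of 61.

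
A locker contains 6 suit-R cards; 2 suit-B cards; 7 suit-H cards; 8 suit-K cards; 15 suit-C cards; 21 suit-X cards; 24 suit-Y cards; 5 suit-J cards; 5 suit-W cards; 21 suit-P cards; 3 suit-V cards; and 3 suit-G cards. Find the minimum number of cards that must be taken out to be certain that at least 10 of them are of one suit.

76

By the pigeonhole principle, the 12 suits are the holes; the cards drawn are the pigeons.
To avoid 10 of any one suit, the worst case takes at most 9 of each suit, or every card of a suit that has fewer than 9.
That gives 6 + 2 + 7 + 8 + 9 + 9 + 9 + 5 + 5 + 9 + 3 + 3 = 75 cards with no suit reaching 10.
The next card forces some suit to 10, so 75 + 1 = 76.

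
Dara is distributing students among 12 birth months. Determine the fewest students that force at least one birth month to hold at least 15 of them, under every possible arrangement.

169

With 168 students one could put exactly 14 in each of the 12 birth months, and no birth month would reach 15.
One more student must land in a birth month that already has 14, giving it 15.
So 12 × 14 + 1 = 169 students are required.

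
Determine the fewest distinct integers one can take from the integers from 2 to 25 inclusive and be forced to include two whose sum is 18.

18

Group the elements by complementary pair {x, 18−x}: {2,16}, {3,15}, {4,14}, …, giving 7 two-element pairs, the single value 9 (it cannot pair with itself since the integers are distinct), and 9 integers whose partner 18−x falls outside [2,25].
Treating each of those 17 groups as a pigeonhole, one can pick one integer per group — 17 integers — with no two summing to 18.
The 18th integer lands in an occupied pair, forcing a sum of 18.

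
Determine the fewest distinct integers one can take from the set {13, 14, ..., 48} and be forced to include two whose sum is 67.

Two chosen integers sum to 67 exactly when both halves of some pair {x, 67−x} with 19 ≤ x ≤ 67−x ≤ 48 are chosen — 15 such pairs.
The remaining 6 elements (those with no distinct partner in range) can never complete a 67-sum, so the worst case takes all of them and one from each pair: 6 + 15 = 21.
The 22nd integer has to be the second member of some pair, so 21 + 1 = 22.

22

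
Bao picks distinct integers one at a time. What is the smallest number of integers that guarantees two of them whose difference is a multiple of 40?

41

Integers whose pairwise differences are multiples of 40 are exactly those sharing a remainder mod 40. The 40 residue classes mod 40 are the pigeonholes.
With 40 integers one could put 1 in each residue class and have no class reach 2.
The 41st integer pushes some class to 2, so 40·1 + 1 = 41.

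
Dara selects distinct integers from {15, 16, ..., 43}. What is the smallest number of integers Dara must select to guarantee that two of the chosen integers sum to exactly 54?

18

Two chosen integers sum to 54 exactly when both halves of some pair {x, 54−x} with 15 ≤ x ≤ 54−x ≤ 39 are chosen — 12 such pairs.
The remaining 5 elements (those with no distinct partner in range) can never complete a 54-sum, so the worst case takes all of them and one from each pair: 5 + 12 = 17.
By the pigeonhole principle, the 18th integer has to be the second member of some pair, so 17 + 1 = 18.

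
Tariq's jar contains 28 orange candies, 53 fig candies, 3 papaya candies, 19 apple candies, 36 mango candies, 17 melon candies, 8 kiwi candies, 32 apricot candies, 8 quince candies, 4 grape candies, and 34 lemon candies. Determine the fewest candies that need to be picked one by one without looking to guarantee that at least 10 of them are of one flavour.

87

The 11 flavours are the holes; the candies drawn are the pigeons.
To avoid 10 of any one flavour, the worst case takes at most 9 of each flavour, or every candy of a flavour that has fewer than 9.
That gives 9 + 9 + 3 + 9 + 9 + 9 + 8 + 9 + 8 + 4 + 9 = 86 candies with no flavour reaching 10.
The next candy forces some flavour to 10, so 86 + 1 = 87.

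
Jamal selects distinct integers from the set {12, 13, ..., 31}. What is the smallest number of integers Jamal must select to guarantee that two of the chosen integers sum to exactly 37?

Two chosen integers sum to 37 exactly when both halves of some pair {x, 37−x} with 12 ≤ x ≤ 37−x ≤ 25 are chosen — 7 such pairs.
The remaining 6 elements (those with no distinct partner in range) can never complete a 37-sum, so the worst case takes all of them and one from each pair: 6 + 7 = 13.
The 14th integer has to be the second member of some pair, so 13 + 1 = 14.

14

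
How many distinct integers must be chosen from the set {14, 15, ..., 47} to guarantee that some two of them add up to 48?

A set avoiding the sum 48 can contain at most one of each pair {x, 48−x}, plus the 14 elements whose complement lies outside the range or equal to its own complement.
The integers 24, …, 47 (24 of them) are such a set: any two sum to at least 24+25 = 49 > 48.
By pigeonhole, any 25th integer completes one of the 10 pairs, so 25 choices force a sum of 48.

25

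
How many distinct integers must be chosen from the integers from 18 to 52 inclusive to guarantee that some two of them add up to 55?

26

Group the elements by complementary pair {x, 55−x}: {18,37}, {19,36}, {20,35}, …, giving 10 two-element pairs and 15 integers whose partner 55−x falls outside [18,52].
Pigeonhole: treating each of those 25 groups as a pigeonhole, one can pick one integer per group — 25 integers — with no two summing to 55.
The 26th integer lands in an occupied pair, forcing a sum of 55.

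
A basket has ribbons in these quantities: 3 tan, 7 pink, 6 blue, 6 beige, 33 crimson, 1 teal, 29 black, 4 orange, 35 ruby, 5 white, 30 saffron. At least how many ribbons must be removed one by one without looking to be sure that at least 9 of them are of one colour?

65

An adversary could hand out at most 8 ribbons per colour (7 colours run out sooner): 3 + 7 + 6 + 6 + 8 + 1 + 8 + 4 + 8 + 5 + 8 = 64 ribbons and still no colour has 9.
By the pigeonhole principle, one more ribbon lands in a colour already at 8, so 65 draws are enough and 64 are not.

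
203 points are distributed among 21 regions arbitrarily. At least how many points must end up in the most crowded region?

The 21 regions are the holes and the 203 points are the pigeons.
If every region held at most 9 points, the total would be at most 21 × 9 = 189, which is less than 203.
So some region holds at least ⌈203/21⌉ = 10 points.

10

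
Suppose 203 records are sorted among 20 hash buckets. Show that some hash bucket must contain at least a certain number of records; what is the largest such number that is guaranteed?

11

The 20 hash buckets are the holes and the 203 records are the pigeons.
If every hash bucket held at most 10 records, the total would be at most 20 × 10 = 200, which is less than 203.
So some hash bucket holds at least ⌈203/20⌉ = 11 records.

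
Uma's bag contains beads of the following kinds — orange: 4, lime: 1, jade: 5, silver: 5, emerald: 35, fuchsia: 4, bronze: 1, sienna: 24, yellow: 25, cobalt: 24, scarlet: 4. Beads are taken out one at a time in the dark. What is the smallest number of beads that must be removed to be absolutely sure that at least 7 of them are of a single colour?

The 11 colours are the holes; the beads drawn are the pigeons.
To avoid 7 of any one colour, the worst case takes at most 6 of each colour, or every bead of a colour that has fewer than 6.
That gives 4 + 1 + 5 + 5 + 6 + 4 + 1 + 6 + 6 + 6 + 4 = 48 beads with no colour reaching 7.
The next bead forces some colour to 7, so 48 + 1 = 49.

49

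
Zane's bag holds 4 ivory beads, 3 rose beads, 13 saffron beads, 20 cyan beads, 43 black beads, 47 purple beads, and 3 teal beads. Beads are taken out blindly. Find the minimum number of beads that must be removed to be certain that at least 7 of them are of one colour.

Put each drawn bead into a box by colour. The largest draw with every box below 7 takes min(count, 6) from each colour; colours with fewer than 6 contribute all they have.
Σ min(cᵢ, 6) = 4 + 3 + 6 + 6 + 6 + 6 + 3 = 34.
Draw number 34 + 1 = 35 must push one box to 7.

35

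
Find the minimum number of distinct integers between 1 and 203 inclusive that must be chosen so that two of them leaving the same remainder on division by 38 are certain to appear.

By the pigeonhole principle, the 38 residue classes mod 38 are the pigeonholes.
With 38 integers one could put 1 in each residue class and have no class reach 2.
The 39th integer pushes some class to 2, so 38·1 + 1 = 39.

39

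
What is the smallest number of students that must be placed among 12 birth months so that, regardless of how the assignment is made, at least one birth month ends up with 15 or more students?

169

With 168 students one could put exactly 14 in each of the 12 birth months, and no birth month would reach 15.
By pigeonhole, one more student must land in a birth month that already has 14, giving it 15.
So 12 × 14 + 1 = 169 students are required.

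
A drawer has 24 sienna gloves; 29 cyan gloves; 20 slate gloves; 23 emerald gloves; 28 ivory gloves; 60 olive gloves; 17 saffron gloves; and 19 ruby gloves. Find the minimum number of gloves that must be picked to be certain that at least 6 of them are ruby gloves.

In the worst case for collecting ruby gloves, every non-ruby glove comes out first.
There are 24 + 29 + 20 + 23 + 28 + 60 + 17 = 201 non-ruby gloves altogether.
After those, each further glove must be ruby, so 201 + 6 = 207 draws guarantee 6 ruby gloves.

207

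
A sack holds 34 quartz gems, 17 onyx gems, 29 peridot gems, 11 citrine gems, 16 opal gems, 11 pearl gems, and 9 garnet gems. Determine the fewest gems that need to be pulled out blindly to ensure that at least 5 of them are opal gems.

116

In the worst case for collecting opal gems, every non-opal gem comes out first.
There are 34 + 17 + 29 + 11 + 11 + 9 = 111 non-opal gems altogether.
After those, each further gem must be opal, so 111 + 5 = 116 draws guarantee 5 opal gems.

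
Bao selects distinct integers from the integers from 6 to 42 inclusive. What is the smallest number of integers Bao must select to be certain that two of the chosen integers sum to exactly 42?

A set avoiding the sum 42 can contain at most one of each pair {x, 42−x}, plus the 7 elements whose complement lies outside the range or equal to its own complement.
The integers 21, …, 42 (22 of them) are such a set: any two sum to at least 21+22 = 43 > 42.
By pigeonhole, any 23rd integer completes one of the 15 pairs, so 23 choices force a sum of 42.

23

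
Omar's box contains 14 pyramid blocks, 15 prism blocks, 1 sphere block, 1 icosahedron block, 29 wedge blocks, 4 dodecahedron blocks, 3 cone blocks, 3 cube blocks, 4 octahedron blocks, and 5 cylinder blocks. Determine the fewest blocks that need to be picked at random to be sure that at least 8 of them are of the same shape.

43

An adversary could hand out at most 7 blocks per shape (7 shapes run out sooner): 7 + 7 + 1 + 1 + 7 + 4 + 3 + 3 + 4 + 5 = 42 blocks and still no shape has 8.
By the pigeonhole principle, one more block lands in a shape already at 7, so 43 draws are enough and 42 are not.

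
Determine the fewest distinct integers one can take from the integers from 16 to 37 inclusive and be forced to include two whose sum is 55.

13

A set avoiding the sum 55 can contain at most one of each pair {x, 55−x}, plus the 2 elements whose complement lies outside the range.
The integers 16, …, 27 (12 of them) are such a set: any two sum to at least 16+17 = 33 and at most 26+27 = 53 < 55.
By the pigeonhole principle, any 13th integer completes one of the 10 pairs, so 13 choices force a sum of 55.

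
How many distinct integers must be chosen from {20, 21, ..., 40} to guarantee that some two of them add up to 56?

14

A set avoiding the sum 56 can contain at most one of each pair {x, 56−x}, plus the 5 elements whose complement lies outside the range or equal to its own complement.
The integers 28, …, 40 (13 of them) are such a set: any two sum to at least 28+29 = 57 > 56.
By pigeonhole, any 14th integer completes one of the 8 pairs, so 14 choices force a sum of 56.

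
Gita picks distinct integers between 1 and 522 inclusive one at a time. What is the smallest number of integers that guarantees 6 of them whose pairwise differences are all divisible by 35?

Integers whose pairwise differences are multiples of 35 are exactly those sharing a remainder mod 35. By pigeonhole, the 35 residue classes mod 35 are the pigeonholes.
With 175 integers one could put 5 in each residue class and have no class reach 6.
The 176th integer pushes some class to 6, so 35·5 + 1 = 176.

176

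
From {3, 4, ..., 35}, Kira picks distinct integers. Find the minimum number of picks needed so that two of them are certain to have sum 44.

Group the elements by complementary pair {x, 44−x}: {9,35}, {10,34}, {11,33}, …, giving 13 two-element pairs; the single value 22 (it cannot pair with itself since the integers are distinct); and 6 integers whose partner 44−x falls outside [3,35].
Treating each of those 20 groups as a pigeonhole, one can pick one integer per group — 20 integers — with no two summing to 44.
The 21st integer lands in an occupied pair, forcing a sum of 44.

21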